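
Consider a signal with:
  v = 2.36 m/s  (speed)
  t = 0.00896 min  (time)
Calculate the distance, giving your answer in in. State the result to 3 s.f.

50.0 in

Solving v = d/t for d: d = v·t.
v = 2.36 m/s; t = 0.00896 min = 0.5376 s.
d = 1.269 m
1.269 m × (1 in / 0.02540 m) = 49.95 in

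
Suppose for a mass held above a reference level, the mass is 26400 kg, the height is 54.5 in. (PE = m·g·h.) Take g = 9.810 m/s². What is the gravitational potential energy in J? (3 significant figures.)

PE is given directly by: PE = mgh.
m = 26400 kg; h = 54.5 in = 1.384 m; g = 9.810 m/s².
PE = 3.585×10^5 J

3.59×10^5 J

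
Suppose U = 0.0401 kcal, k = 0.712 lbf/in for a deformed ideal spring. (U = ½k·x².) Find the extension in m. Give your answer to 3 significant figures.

1.64 m

Rearranging: x = √(2U/k).
U = 0.0401 kcal = 167.8 J; k = 0.712 lbf/in = 124.7 N/m.
x = 1.640 m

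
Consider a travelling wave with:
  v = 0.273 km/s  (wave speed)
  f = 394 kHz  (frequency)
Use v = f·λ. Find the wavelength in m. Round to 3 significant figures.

6.93×10^-4 m

Rearranging v = f·λ for λ: λ = v/f.
v = 0.273 km/s = 273.0 m/s; f = 394 kHz = 3.940×10^5 Hz.
λ = 6.929×10^-4 m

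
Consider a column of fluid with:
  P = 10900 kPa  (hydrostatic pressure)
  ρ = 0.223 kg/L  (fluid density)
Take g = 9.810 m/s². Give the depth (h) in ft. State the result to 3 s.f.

16300 ft

Rearranging P = ρ·g·h for h: h = P/(ρ·g).
P = 10900 kPa = 1.090×10^7 Pa; ρ = 0.223 kg/L = 223.0 kg/m³; g = 9.810 m/s².
h = 4983 m
4983 m × (1 ft / 0.3048 m) = 16347 ft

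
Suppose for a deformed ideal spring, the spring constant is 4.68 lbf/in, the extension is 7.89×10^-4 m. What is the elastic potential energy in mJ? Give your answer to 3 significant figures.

0.255 mJ

Directly: U = ½kx².
k = 4.68 lbf/in = 819.6 N/m; x = 7.89×10^-4 m.
U = 2.551×10^-4 J  (the unit combination reduces to kg·m²/s² = J)
2.551×10^-4 J × (1 mJ / 0.001000 J) = 0.2551 mJ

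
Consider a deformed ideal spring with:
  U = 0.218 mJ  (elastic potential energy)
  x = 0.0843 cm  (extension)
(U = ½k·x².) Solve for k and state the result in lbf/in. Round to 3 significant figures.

Rearranging: k = 2U/x².
U = 0.218 mJ = 2.180×10^-4 J; x = 0.0843 cm = 8.430×10^-4 m.
k = 613.5 N/m
613.5 N/m × (1 lbf/in / 175.1 N/m) = 3.503 lbf/in

3.50 lbf/in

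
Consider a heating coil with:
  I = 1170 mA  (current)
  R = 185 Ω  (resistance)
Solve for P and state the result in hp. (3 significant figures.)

P is given directly by: P = I²R.
I = 1170 mA = 1.170 A; R = 185 Ω.
P = 253.2 W
253.2 W × (1 hp / 745.7 W) = 0.3396 hp

0.340 hp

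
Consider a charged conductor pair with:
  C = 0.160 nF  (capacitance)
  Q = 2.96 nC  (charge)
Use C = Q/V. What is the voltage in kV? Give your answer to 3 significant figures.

Solving C = Q/V for V: V = Q/C.
C = 0.160 nF = 1.600×10^-10 F; Q = 2.96 nC = 2.960×10^-9 C.
V = 18.50 V
18.50 V × (1 kV / 1000 V) = 0.01850 kV

0.0185 kV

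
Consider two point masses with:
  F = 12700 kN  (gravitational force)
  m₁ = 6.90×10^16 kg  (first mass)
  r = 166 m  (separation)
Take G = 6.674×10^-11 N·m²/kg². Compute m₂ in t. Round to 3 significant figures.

76.0 t

Solving F = G·m₁·m₂/r² for m₂: m₂ = F·r²/(G·m₁).
F = 12700 kN = 1.270×10^7 N; m₁ = 6.90×10^16 kg; r = 166 m; G = 6.674×10^-11 N·m²/kg².
m₂ = 75995 kg
75995 kg × (1 t / 1000 kg) = 75.99 t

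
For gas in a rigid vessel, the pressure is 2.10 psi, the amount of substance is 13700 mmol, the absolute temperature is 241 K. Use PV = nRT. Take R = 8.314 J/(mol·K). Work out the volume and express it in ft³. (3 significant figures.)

67.0 ft³

From the ideal-gas law: V = nRT/P.
P = 2.10 psi = 14479 Pa; n = 13700 mmol = 13.70 mol; T = 241 K; R = 8.314 J/(mol·K).
V = 1.896 m³
1.896 m³ × (1 ft³ / 0.02832 m³) = 66.95 ft³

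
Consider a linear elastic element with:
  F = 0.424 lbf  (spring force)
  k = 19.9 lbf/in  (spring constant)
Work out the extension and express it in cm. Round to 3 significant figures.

From Hooke's law: x = F/k.
F = 0.424 lbf = 1.886 N; k = 19.9 lbf/in = 3485 N/m.
x = 5.412×10^-4 m
5.412×10^-4 m × (1 cm / 0.01000 m) = 0.05412 cm

0.0541 cm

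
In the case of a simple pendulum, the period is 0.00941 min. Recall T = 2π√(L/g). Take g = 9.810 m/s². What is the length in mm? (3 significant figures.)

Rearranging T = 2π√(L/g) for L: L = g·(T/2π)².
T = 0.00941 min = 0.5646 s; g = 9.810 m/s².
L = 0.07921 m
0.07921 m × (1 mm / 0.001000 m) = 79.21 mm

79.2 mm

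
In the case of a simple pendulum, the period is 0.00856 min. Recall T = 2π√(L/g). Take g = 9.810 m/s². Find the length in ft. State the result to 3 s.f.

0.215 ft

Solving T = 2π√(L/g) for L: L = g·(T/2π)².
T = 0.00856 min = 0.5136 s; g = 9.810 m/s².
L = 0.06555 m
0.06555 m × (1 ft / 0.3048 m) = 0.2151 ft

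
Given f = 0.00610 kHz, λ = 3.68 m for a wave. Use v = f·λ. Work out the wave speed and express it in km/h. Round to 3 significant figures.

v is given directly by: v = fλ.
f = 0.00610 kHz = 6.100 Hz; λ = 3.68 m.
v = 22.45 m/s
22.45 m/s × (1 km/h / 0.2778 m/s) = 80.81 km/h

80.8 km/h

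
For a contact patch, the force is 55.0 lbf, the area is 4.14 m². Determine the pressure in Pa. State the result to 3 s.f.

59.1 Pa

Directly: P = F/A.
F = 55.0 lbf = 244.7 N; A = 4.14 m².
P = 59.09 Pa  (the unit combination reduces to kg/(m·s²) = Pa)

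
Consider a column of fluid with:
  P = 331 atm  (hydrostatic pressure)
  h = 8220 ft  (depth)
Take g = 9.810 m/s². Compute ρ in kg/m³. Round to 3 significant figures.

1360 kg/m³

Rearranging: ρ = P/(g·h).
P = 331 atm = 3.354×10^7 Pa; h = 8220 ft = 2505 m; g = 9.810 m/s².
ρ = 1365 kg/m³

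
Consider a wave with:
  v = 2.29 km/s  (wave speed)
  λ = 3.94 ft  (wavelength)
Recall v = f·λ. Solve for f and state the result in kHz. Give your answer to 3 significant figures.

1.91 kHz

Rearranging: f = v/λ.
v = 2.29 km/s = 2290 m/s; λ = 3.94 ft = 1.201 m.
f = 1907 Hz
1907 Hz × (1 kHz / 1000 Hz) = 1.907 kHz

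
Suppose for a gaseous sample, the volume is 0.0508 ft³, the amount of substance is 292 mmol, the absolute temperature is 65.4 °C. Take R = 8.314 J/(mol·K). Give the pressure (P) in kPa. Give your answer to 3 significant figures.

571 kPa

From the ideal-gas law: P = nRT/V.
V = 0.0508 ft³ = 0.001438 m³; n = 292 mmol = 0.2920 mol; T = 65.4 °C = 338.5 K; R = 8.314 J/(mol·K).
P = 5.714×10^5 Pa
5.714×10^5 Pa × (1 kPa / 1000 Pa) = 571.4 kPa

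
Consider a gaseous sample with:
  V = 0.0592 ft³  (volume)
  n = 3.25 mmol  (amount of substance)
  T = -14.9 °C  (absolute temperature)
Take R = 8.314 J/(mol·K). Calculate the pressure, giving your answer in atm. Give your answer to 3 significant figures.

0.0411 atm

From the ideal-gas law: P = nRT/V.
V = 0.0592 ft³ = 0.001676 m³; n = 3.25 mmol = 0.003250 mol; T = -14.9 °C = 258.2 K; R = 8.314 J/(mol·K).
P = 4163 Pa  (the unit combination reduces to kg/(m·s²) = Pa)
4163 Pa × (1 atm / 1.013×10^5 Pa) = 0.04108 atm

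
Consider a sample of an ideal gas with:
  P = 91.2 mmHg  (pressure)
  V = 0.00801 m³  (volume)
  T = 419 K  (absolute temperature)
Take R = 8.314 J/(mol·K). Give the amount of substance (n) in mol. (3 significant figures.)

Rearranging PV = nRT for n: n = PV/(RT).
P = 91.2 mmHg = 12159 Pa; V = 0.00801 m³; T = 419 K; R = 8.314 J/(mol·K).
n = 0.02796 mol

0.0280 mol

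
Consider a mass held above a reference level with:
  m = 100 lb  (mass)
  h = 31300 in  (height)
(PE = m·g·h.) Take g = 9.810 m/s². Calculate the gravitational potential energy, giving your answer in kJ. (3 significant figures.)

Directly: PE = mgh.
m = 100 lb = 45.36 kg; h = 31300 in = 795.0 m; g = 9.810 m/s².
PE = 3.538×10^5 J
3.538×10^5 J × (1 kJ / 1000 J) = 353.8 kJ

354 kJ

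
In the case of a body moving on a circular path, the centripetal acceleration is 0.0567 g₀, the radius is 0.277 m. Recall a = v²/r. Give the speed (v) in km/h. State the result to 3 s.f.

1.41 km/h

Rearranging a = v²/r for v: v = √(a·r).
a = 0.0567 g₀ = 0.5560 m/s²; r = 0.277 m.
v = 0.3925 m/s
0.3925 m/s × (1 km/h / 0.2778 m/s) = 1.413 km/h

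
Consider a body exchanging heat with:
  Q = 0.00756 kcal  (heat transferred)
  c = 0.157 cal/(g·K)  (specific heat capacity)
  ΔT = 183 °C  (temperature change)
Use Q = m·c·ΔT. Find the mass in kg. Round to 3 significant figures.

2.63×10^-4 kg

Rearranging: m = Q/(c·ΔT).
Q = 0.00756 kcal = 31.63 J; c = 0.157 cal/(g·K) = 656.9 J/(kg·K); ΔT = 183 °C = 183.0 K.
m = 2.631×10^-4 kg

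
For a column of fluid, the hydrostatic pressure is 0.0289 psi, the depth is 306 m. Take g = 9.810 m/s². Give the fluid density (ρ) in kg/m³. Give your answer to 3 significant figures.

0.0664 kg/m³

Solving P = ρ·g·h for ρ: ρ = P/(g·h).
P = 0.0289 psi = 199.3 Pa; h = 306 m; g = 9.810 m/s².
ρ = 0.06638 kg/m³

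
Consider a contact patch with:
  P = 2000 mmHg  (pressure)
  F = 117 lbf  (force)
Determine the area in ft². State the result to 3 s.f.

0.0210 ft²

Solving P = F/A for A: A = F/P.
P = 2000 mmHg = 2.666×10^5 Pa; F = 117 lbf = 520.4 N.
A = 0.001952 m²
0.001952 m² × (1 ft² / 0.09290 m²) = 0.02101 ft²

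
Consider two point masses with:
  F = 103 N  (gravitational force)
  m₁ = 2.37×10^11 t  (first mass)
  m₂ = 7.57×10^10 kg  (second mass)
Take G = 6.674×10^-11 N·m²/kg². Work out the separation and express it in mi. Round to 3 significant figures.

Rearranging F = G·m₁·m₂/r² for r: r = √(G·m₁m₂/F).
F = 103 N; m₁ = 2.37×10^11 t = 2.370×10^14 kg; m₂ = 7.57×10^10 kg; G = 6.674×10^-11 N·m²/kg².
r = 3.410×10^6 m
3.410×10^6 m × (1 mi / 1609 m) = 2119 mi

2120 mi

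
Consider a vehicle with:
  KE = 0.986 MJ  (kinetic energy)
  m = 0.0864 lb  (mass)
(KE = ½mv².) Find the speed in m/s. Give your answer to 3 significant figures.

7090 m/s

Solving KE = ½mv² for v: v = √(2·KE/m).
KE = 0.986 MJ = 9.860×10^5 J; m = 0.0864 lb = 0.03919 kg.
v = 7094 m/s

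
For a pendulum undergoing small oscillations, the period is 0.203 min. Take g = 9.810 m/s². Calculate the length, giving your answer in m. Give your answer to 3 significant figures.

36.9 m

Rearranging T = 2π√(L/g) for L: L = g·(T/2π)².
T = 0.203 min = 12.18 s; g = 9.810 m/s².
L = 36.86 m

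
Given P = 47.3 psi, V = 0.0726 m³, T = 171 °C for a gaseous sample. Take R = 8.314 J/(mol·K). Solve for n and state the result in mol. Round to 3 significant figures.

6.41 mol

Rearranging PV = nRT for n: n = PV/(RT).
P = 47.3 psi = 3.261×10^5 Pa; V = 0.0726 m³; T = 171 °C = 444.1 K; R = 8.314 J/(mol·K).
n = 6.412 mol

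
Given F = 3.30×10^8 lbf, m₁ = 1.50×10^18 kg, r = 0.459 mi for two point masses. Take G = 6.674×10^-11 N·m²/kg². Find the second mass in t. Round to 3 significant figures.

8000 t

Rearranging: m₂ = F·r²/(G·m₁).
F = 3.30×10^8 lbf = 1.468×10^9 N; m₁ = 1.50×10^18 kg; r = 0.459 mi = 738.7 m; G = 6.674×10^-11 N·m²/kg².
m₂ = 8.001×10^6 kg
8.001×10^6 kg × (1 t / 1000 kg) = 8001 t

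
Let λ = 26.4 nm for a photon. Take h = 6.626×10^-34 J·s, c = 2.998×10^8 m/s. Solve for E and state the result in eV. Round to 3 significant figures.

Directly: E = hc/λ.
λ = 26.4 nm = 2.640×10^-8 m; h = 6.626×10^-34 J·s; c = 2.998×10^8 m/s.
E = 7.525×10^-18 J
7.525×10^-18 J × (1 eV / 1.602×10^-19 J) = 46.96 eV

47.0 eV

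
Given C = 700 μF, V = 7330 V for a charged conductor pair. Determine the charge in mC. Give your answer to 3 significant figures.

5130 mC

Rearranging: Q = CV.
C = 700 μF = 7.000×10^-4 F; V = 7330 V.
Q = 5.131 C  (the unit combination reduces to A·s = C)
5.131 C × (1 mC / 0.001000 C) = 5131 mC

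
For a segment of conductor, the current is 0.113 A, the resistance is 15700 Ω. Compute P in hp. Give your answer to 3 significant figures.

P is given directly by: P = I²R.
I = 0.113 A; R = 15700 Ω.
P = 200.5 W
200.5 W × (1 hp / 745.7 W) = 0.2688 hp

0.269 hp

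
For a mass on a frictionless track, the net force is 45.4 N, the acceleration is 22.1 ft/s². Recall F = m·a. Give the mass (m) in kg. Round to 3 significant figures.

Rearranging: m = F/a.
F = 45.4 N; a = 22.1 ft/s² = 6.736 m/s².
m = 6.740 kg

6.74 kg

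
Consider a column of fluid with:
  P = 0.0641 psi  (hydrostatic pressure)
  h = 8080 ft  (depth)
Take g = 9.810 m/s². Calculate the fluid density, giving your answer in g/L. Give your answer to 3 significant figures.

0.0183 g/L

Solving P = ρ·g·h for ρ: ρ = P/(g·h).
P = 0.0641 psi = 442.0 Pa; h = 8080 ft = 2463 m; g = 9.810 m/s².
ρ = 0.01829 kg/m³
Since 1 g/L = 1 kg/m³, 0.01829 g/L.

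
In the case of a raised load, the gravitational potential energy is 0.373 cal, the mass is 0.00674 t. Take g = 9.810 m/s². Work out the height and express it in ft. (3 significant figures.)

Solving PE = m·g·h for h: h = PE/(m·g).
PE = 0.373 cal = 1.561 J; m = 0.00674 t = 6.740 kg; g = 9.810 m/s².
h = 0.02360 m
0.02360 m × (1 ft / 0.3048 m) = 0.07744 ft

0.0774 ft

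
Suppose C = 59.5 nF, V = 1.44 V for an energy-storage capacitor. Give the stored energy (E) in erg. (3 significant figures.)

Directly: E = ½CV².
C = 59.5 nF = 5.950×10^-8 F; V = 1.44 V.
E = 6.169×10^-8 J
6.169×10^-8 J × (1 erg / 1.000×10^-7 J) = 0.6169 erg

0.617 erg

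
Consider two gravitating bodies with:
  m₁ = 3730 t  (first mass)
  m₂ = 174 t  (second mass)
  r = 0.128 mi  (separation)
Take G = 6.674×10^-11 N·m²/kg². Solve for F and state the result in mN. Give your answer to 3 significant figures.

F is given directly by: F = Gm₁m₂/r².
m₁ = 3730 t = 3.730×10^6 kg; m₂ = 174 t = 1.740×10^5 kg; r = 0.128 mi = 206.0 m; G = 6.674×10^-11 N·m²/kg².
F = 0.001021 N
0.001021 N × (1 mN / 0.001000 N) = 1.021 mN

1.02 mN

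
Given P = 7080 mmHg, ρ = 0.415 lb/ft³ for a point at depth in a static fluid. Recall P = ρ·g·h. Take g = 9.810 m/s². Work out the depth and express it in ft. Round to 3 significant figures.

Solving P = ρ·g·h for h: h = P/(ρ·g).
P = 7080 mmHg = 9.439×10^5 Pa; ρ = 0.415 lb/ft³ = 6.648 kg/m³; g = 9.810 m/s².
h = 14474 m
14474 m × (1 ft / 0.3048 m) = 47488 ft

47500 ft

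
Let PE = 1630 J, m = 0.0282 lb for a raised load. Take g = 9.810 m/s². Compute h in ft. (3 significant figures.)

Solving PE = m·g·h for h: h = PE/(m·g).
PE = 1630 J; m = 0.0282 lb = 0.01279 kg; g = 9.810 m/s².
h = 12990 m
12990 m × (1 ft / 0.3048 m) = 42618 ft

42600 ft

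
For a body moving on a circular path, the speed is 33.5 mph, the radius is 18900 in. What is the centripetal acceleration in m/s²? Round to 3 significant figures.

Directly: a = v²/r.
v = 33.5 mph = 14.98 m/s; r = 18900 in = 480.1 m.
a = 0.4672 m/s²

0.467 m/s²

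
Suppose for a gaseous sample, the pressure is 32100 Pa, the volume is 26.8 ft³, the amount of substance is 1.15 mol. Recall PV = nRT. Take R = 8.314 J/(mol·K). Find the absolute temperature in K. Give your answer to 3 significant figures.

2550 K

From the ideal-gas law: T = PV/(nR).
P = 32100 Pa; V = 26.8 ft³ = 0.7589 m³; n = 1.15 mol; R = 8.314 J/(mol·K).
T = 2548 K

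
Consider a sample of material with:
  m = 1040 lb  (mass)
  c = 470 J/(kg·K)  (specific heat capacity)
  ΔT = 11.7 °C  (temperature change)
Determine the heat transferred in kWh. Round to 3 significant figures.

Directly: Q = mcΔT.
m = 1040 lb = 471.7 kg; c = 470 J/(kg·K); ΔT = 11.7 °C = 11.70 K.
Q = 2.594×10^6 J
2.594×10^6 J × (1 kWh / 3.600×10^6 J) = 0.7206 kWh

0.721 kWh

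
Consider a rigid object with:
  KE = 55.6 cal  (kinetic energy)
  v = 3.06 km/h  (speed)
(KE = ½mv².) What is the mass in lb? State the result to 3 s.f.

Rearranging KE = ½mv² for m: m = 2·KE/v².
KE = 55.6 cal = 232.6 J; v = 3.06 km/h = 0.8500 m/s.
m = 644.0 kg
644.0 kg × (1 lb / 0.4536 kg) = 1420 lb

1420 lb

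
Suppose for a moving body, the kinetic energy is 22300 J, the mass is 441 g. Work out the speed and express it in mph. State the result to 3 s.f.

711 mph

Rearranging: v = √(2·KE/m).
KE = 22300 J; m = 441 g = 0.4410 kg.
v = 318.0 m/s
318.0 m/s × (1 mph / 0.4470 m/s) = 711.4 mph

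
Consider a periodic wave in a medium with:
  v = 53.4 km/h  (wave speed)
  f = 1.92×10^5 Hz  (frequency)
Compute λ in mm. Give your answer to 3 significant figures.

0.0773 mm

Rearranging: λ = v/f.
v = 53.4 km/h = 14.83 m/s; f = 1.92×10^5 Hz.
λ = 7.726×10^-5 m
7.726×10^-5 m × (1 mm / 0.001000 m) = 0.07726 mm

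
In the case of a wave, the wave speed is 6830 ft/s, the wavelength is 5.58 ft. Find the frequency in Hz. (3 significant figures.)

1220 Hz

Rearranging: f = v/λ.
v = 6830 ft/s = 2082 m/s; λ = 5.58 ft = 1.701 m.
f = 1224 Hz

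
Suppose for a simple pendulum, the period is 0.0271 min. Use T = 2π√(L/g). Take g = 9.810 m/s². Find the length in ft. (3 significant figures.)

Rearranging: L = g·(T/2π)².
T = 0.0271 min = 1.626 s; g = 9.810 m/s².
L = 0.6570 m
0.6570 m × (1 ft / 0.3048 m) = 2.155 ft

2.16 ft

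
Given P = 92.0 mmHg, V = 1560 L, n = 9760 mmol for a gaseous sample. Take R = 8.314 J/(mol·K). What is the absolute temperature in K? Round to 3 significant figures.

236 K

Rearranging PV = nRT for T: T = PV/(nR).
P = 92.0 mmHg = 12266 Pa; V = 1560 L = 1.560 m³; n = 9760 mmol = 9.760 mol; R = 8.314 J/(mol·K).
T = 235.8 K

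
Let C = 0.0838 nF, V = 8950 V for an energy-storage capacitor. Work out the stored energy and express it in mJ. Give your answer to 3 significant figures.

E is given directly by: E = ½CV².
C = 0.0838 nF = 8.380×10^-11 F; V = 8950 V.
E = 0.003356 J
0.003356 J × (1 mJ / 0.001000 J) = 3.356 mJ

3.36 mJ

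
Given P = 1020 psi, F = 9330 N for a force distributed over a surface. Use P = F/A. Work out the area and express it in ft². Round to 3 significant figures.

Rearranging P = F/A for A: A = F/P.
P = 1020 psi = 7.033×10^6 Pa; F = 9330 N.
A = 0.001327 m²
0.001327 m² × (1 ft² / 0.09290 m²) = 0.01428 ft²

0.0143 ft²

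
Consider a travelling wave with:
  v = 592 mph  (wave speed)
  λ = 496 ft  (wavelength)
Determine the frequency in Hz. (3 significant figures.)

1.75 Hz

Rearranging: f = v/λ.
v = 592 mph = 264.6 m/s; λ = 496 ft = 151.2 m.
f = 1.751 Hz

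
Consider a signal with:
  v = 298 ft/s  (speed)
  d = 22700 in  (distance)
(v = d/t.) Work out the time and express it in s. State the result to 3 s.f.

Rearranging: t = d/v.
v = 298 ft/s = 90.83 m/s; d = 22700 in = 576.6 m.
t = 6.348 s

6.35 s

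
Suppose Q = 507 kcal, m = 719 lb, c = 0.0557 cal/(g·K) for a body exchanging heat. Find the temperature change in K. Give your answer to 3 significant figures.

Solving Q = m·c·ΔT for ΔT: ΔT = Q/(m·c).
Q = 507 kcal = 2.121×10^6 J; m = 719 lb = 326.1 kg; c = 0.0557 cal/(g·K) = 233.0 J/(kg·K).
ΔT = 27.91 K

27.9 K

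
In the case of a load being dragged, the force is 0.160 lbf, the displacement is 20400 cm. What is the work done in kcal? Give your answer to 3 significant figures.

0.0347 kcal

Directly: W = F·d.
F = 0.160 lbf = 0.7117 N; d = 20400 cm = 204.0 m.
W = 145.2 J
145.2 J × (1 kcal / 4184 J) = 0.03470 kcal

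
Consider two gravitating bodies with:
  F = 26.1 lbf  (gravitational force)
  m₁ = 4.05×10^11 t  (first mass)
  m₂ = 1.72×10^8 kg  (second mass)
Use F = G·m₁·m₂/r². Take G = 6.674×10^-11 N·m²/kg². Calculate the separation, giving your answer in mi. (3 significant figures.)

124 mi

From Newton's law of gravitation: r = √(G·m₁m₂/F).
F = 26.1 lbf = 116.1 N; m₁ = 4.05×10^11 t = 4.050×10^14 kg; m₂ = 1.72×10^8 kg; G = 6.674×10^-11 N·m²/kg².
r = 2.001×10^5 m
2.001×10^5 m × (1 mi / 1609 m) = 124.3 mi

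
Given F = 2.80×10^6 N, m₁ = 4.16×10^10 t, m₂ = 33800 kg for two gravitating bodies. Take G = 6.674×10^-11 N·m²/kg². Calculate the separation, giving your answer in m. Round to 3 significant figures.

5.79 m

From Newton's law of gravitation: r = √(G·m₁m₂/F).
F = 2.80×10^6 N; m₁ = 4.16×10^10 t = 4.160×10^13 kg; m₂ = 33800 kg; G = 6.674×10^-11 N·m²/kg².
r = 5.789 m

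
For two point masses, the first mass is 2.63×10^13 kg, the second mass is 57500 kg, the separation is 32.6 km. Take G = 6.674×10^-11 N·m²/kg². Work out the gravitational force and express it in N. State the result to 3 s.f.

From Newton's law of gravitation: F = Gm₁m₂/r².
m₁ = 2.63×10^13 kg; m₂ = 57500 kg; r = 32.6 km = 32600 m; G = 6.674×10^-11 N·m²/kg².
F = 0.09497 N  (the unit combination reduces to kg·m/s² = N)

0.0950 N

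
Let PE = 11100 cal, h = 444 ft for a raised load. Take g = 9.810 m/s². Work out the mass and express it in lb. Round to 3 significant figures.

Rearranging PE = m·g·h for m: m = PE/(g·h).
PE = 11100 cal = 46442 J; h = 444 ft = 135.3 m; g = 9.810 m/s².
m = 34.98 kg
34.98 kg × (1 lb / 0.4536 kg) = 77.12 lb

77.1 lb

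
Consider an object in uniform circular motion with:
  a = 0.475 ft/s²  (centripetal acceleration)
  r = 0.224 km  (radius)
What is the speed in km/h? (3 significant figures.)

Rearranging a = v²/r for v: v = √(a·r).
a = 0.475 ft/s² = 0.1448 m/s²; r = 0.224 km = 224.0 m.
v = 5.695 m/s
5.695 m/s × (1 km/h / 0.2778 m/s) = 20.50 km/h

20.5 km/h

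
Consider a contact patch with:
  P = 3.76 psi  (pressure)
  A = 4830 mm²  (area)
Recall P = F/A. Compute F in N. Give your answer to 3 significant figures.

Solving P = F/A for F: F = P·A.
P = 3.76 psi = 25924 Pa; A = 4830 mm² = 0.004830 m².
F = 125.2 N

125 N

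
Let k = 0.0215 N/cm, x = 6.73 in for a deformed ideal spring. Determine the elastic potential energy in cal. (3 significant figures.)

Directly: U = ½kx².
k = 0.0215 N/cm = 2.150 N/m; x = 6.73 in = 0.1709 m.
U = 0.03141 J
0.03141 J × (1 cal / 4.184 J) = 0.007508 cal

0.00751 cal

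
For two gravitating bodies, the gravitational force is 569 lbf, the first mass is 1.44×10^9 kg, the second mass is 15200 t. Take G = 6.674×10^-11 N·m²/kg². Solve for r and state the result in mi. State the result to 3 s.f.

0.0149 mi

From Newton's law of gravitation: r = √(G·m₁m₂/F).
F = 569 lbf = 2531 N; m₁ = 1.44×10^9 kg; m₂ = 15200 t = 1.520×10^7 kg; G = 6.674×10^-11 N·m²/kg².
r = 24.02 m
24.02 m × (1 mi / 1609 m) = 0.01493 mi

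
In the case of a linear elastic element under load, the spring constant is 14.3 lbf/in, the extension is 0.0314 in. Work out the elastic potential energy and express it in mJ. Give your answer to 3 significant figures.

U is given directly by: U = ½kx².
k = 14.3 lbf/in = 2504 N/m; x = 0.0314 in = 7.976×10^-4 m.
U = 7.965×10^-4 J  (the unit combination reduces to kg·m²/s² = J)
7.965×10^-4 J × (1 mJ / 0.001000 J) = 0.7965 mJ

0.796 mJ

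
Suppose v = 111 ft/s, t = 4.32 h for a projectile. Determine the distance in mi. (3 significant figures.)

327 mi

Rearranging v = d/t for d: d = v·t.
v = 111 ft/s = 33.83 m/s; t = 4.32 h = 15552 s.
d = 5.262×10^5 m
5.262×10^5 m × (1 mi / 1609 m) = 326.9 mi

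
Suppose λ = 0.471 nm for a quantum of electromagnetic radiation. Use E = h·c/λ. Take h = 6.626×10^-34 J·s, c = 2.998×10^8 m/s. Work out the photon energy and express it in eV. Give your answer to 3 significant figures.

E is given directly by: E = hc/λ.
λ = 0.471 nm = 4.710×10^-10 m; h = 6.626×10^-34 J·s; c = 2.998×10^8 m/s.
E = 4.218×10^-16 J
4.218×10^-16 J × (1 eV / 1.602×10^-19 J) = 2632 eV

2630 eV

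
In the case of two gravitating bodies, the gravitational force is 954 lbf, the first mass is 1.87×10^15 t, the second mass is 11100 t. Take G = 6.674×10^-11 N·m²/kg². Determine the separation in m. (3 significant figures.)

5.71×10^5 m

From Newton's law of gravitation: r = √(G·m₁m₂/F).
F = 954 lbf = 4244 N; m₁ = 1.87×10^15 t = 1.870×10^18 kg; m₂ = 11100 t = 1.110×10^7 kg; G = 6.674×10^-11 N·m²/kg².
r = 5.714×10^5 m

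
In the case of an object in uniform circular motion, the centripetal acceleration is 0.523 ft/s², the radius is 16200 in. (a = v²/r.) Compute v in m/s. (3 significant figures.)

8.10 m/s

Solving a = v²/r for v: v = √(a·r).
a = 0.523 ft/s² = 0.1594 m/s²; r = 16200 in = 411.5 m.
v = 8.099 m/s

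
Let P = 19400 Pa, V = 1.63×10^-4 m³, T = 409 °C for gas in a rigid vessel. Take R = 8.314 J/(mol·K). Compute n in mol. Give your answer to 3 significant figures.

5.58×10^-4 mol

From the ideal-gas law: n = PV/(RT).
P = 19400 Pa; V = 1.63×10^-4 m³; T = 409 °C = 682.1 K; R = 8.314 J/(mol·K).
n = 5.576×10^-4 mol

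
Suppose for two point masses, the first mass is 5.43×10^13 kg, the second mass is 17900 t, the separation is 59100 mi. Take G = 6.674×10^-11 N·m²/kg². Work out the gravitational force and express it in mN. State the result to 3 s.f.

From Newton's law of gravitation: F = Gm₁m₂/r².
m₁ = 5.43×10^13 kg; m₂ = 17900 t = 1.790×10^7 kg; r = 59100 mi = 9.511×10^7 m; G = 6.674×10^-11 N·m²/kg².
F = 7.171×10^-6 N  (the unit combination reduces to kg·m/s² = N)
7.171×10^-6 N × (1 mN / 0.001000 N) = 0.007171 mN

0.00717 mN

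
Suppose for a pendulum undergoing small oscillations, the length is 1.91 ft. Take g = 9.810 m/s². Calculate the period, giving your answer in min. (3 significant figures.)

0.0255 min

T is given directly by: T = 2π√(L/g).
L = 1.91 ft = 0.5822 m; g = 9.810 m/s².
T = 1.531 s
1.531 s × (1 min / 60.00 s) = 0.02551 min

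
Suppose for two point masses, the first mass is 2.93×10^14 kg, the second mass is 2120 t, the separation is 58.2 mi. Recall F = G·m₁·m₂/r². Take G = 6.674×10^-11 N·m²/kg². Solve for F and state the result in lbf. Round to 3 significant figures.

1.06 lbf

From Newton's law of gravitation: F = Gm₁m₂/r².
m₁ = 2.93×10^14 kg; m₂ = 2120 t = 2.120×10^6 kg; r = 58.2 mi = 93664 m; G = 6.674×10^-11 N·m²/kg².
F = 4.725 N
4.725 N × (1 lbf / 4.448 N) = 1.062 lbf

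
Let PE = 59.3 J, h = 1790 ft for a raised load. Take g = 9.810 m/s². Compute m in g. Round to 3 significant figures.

Solving PE = m·g·h for m: m = PE/(g·h).
PE = 59.3 J; h = 1790 ft = 545.6 m; g = 9.810 m/s².
m = 0.01108 kg
0.01108 kg × (1 g / 0.001000 kg) = 11.08 g

11.1 g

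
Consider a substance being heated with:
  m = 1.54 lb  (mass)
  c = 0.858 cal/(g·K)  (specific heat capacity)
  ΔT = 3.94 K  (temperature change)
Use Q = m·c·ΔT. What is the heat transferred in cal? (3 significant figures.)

2360 cal

Directly: Q = mcΔT.
m = 1.54 lb = 0.6985 kg; c = 0.858 cal/(g·K) = 3590 J/(kg·K); ΔT = 3.94 K.
Q = 9880 J
9880 J × (1 cal / 4.184 J) = 2361 cal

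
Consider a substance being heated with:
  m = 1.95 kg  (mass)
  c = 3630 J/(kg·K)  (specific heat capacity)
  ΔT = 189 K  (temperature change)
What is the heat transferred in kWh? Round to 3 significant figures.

Q is given directly by: Q = mcΔT.
m = 1.95 kg; c = 3630 J/(kg·K); ΔT = 189 K.
Q = 1.338×10^6 J  (the unit combination reduces to kg·m²/s² = J)
1.338×10^6 J × (1 kWh / 3.600×10^6 J) = 0.3716 kWh

0.372 kWh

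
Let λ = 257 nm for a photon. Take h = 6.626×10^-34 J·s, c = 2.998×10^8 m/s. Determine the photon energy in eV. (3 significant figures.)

4.82 eV

E is given directly by: E = hc/λ.
λ = 257 nm = 2.570×10^-7 m; h = 6.626×10^-34 J·s; c = 2.998×10^8 m/s.
E = 7.729×10^-19 J
7.729×10^-19 J × (1 eV / 1.602×10^-19 J) = 4.824 eV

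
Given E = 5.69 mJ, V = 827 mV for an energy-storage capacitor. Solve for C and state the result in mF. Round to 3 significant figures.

16.6 mF

Solving E = ½C·V² for C: C = 2E/V².
E = 5.69 mJ = 0.005690 J; V = 827 mV = 0.8270 V.
C = 0.01664 F
0.01664 F × (1 mF / 0.001000 F) = 16.64 mF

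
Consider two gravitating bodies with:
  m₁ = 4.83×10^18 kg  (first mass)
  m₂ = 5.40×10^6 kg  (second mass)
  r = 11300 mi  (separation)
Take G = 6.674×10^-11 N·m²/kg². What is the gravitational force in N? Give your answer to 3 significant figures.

F is given directly by: F = Gm₁m₂/r².
m₁ = 4.83×10^18 kg; m₂ = 5.40×10^6 kg; r = 11300 mi = 1.819×10^7 m; G = 6.674×10^-11 N·m²/kg².
F = 5.263 N

5.26 N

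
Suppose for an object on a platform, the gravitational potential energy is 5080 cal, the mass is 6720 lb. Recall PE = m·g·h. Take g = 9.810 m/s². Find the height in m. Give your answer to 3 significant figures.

Rearranging PE = m·g·h for h: h = PE/(m·g).
PE = 5080 cal = 21255 J; m = 6720 lb = 3048 kg; g = 9.810 m/s².
h = 0.7108 m

0.711 m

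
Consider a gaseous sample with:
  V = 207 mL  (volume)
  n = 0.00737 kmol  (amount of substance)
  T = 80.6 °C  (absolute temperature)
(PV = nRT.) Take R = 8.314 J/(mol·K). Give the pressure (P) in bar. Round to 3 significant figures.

P is given directly by: P = nRT/V.
V = 207 mL = 2.070×10^-4 m³; n = 0.00737 kmol = 7.370 mol; T = 80.6 °C = 353.8 K; R = 8.314 J/(mol·K).
P = 1.047×10^8 Pa  (the unit combination reduces to kg/(m·s²) = Pa)
1.047×10^8 Pa × (1 bar / 1.000×10^5 Pa) = 1047 bar

1050 bar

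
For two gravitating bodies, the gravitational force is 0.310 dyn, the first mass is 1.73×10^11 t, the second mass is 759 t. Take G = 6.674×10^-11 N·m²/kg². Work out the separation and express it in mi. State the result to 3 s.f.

33000 mi

Solving F = G·m₁·m₂/r² for r: r = √(G·m₁m₂/F).
F = 0.310 dyn = 3.100×10^-6 N; m₁ = 1.73×10^11 t = 1.730×10^14 kg; m₂ = 759 t = 7.590×10^5 kg; G = 6.674×10^-11 N·m²/kg².
r = 5.317×10^7 m
5.317×10^7 m × (1 mi / 1609 m) = 33038 mi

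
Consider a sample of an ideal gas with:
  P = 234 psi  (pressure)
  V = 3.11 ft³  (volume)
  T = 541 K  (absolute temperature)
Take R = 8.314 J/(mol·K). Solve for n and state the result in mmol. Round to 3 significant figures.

From the ideal-gas law: n = PV/(RT).
P = 234 psi = 1.613×10^6 Pa; V = 3.11 ft³ = 0.08807 m³; T = 541 K; R = 8.314 J/(mol·K).
n = 31.59 mol
31.59 mol × (1 mmol / 0.001000 mol) = 31589 mmol

31600 mmol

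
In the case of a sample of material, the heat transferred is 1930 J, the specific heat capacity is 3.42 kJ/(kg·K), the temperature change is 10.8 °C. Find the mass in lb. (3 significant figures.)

Solving Q = m·c·ΔT for m: m = Q/(c·ΔT).
Q = 1930 J; c = 3.42 kJ/(kg·K) = 3420 J/(kg·K); ΔT = 10.8 °C = 10.80 K.
m = 0.05225 kg
0.05225 kg × (1 lb / 0.4536 kg) = 0.1152 lb

0.115 lb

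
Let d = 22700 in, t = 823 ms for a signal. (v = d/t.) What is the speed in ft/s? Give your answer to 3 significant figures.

2300 ft/s

v is given directly by: v = d/t.
d = 22700 in = 576.6 m; t = 823 ms = 0.8230 s.
v = 700.6 m/s
700.6 m/s × (1 ft/s / 0.3048 m/s) = 2299 ft/s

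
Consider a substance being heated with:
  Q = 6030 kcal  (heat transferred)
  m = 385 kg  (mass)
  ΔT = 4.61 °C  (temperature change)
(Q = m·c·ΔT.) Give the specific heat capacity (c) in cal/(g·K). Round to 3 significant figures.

3.40 cal/(g·K)

Rearranging Q = m·c·ΔT for c: c = Q/(m·ΔT).
Q = 6030 kcal = 2.523×10^7 J; m = 385 kg; ΔT = 4.61 °C = 4.610 K.
c = 14215 J/(kg·K)
14215 J/(kg·K) × (1 cal/(g·K) / 4184 J/(kg·K)) = 3.397 cal/(g·K)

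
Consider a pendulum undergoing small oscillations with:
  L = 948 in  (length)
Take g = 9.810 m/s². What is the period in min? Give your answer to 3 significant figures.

0.164 min

Directly: T = 2π√(L/g).
L = 948 in = 24.08 m; g = 9.810 m/s².
T = 9.844 s
9.844 s × (1 min / 60.00 s) = 0.1641 min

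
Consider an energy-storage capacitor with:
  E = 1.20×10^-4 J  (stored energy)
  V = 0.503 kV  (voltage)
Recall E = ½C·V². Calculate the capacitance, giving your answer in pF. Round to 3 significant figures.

Solving E = ½C·V² for C: C = 2E/V².
E = 1.20×10^-4 J; V = 0.503 kV = 503.0 V.
C = 9.486×10^-10 F
9.486×10^-10 F × (1 pF / 1.000×10^-12 F) = 948.6 pF

949 pF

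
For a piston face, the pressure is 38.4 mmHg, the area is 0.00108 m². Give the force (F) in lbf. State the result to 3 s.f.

Solving P = F/A for F: F = P·A.
P = 38.4 mmHg = 5120 Pa; A = 0.00108 m².
F = 5.529 N  (the unit combination reduces to kg·m/s² = N)
5.529 N × (1 lbf / 4.448 N) = 1.243 lbf

1.24 lbf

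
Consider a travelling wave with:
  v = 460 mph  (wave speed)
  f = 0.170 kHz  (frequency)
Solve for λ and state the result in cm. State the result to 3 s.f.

Rearranging: λ = v/f.
v = 460 mph = 205.6 m/s; f = 0.170 kHz = 170.0 Hz.
λ = 1.210 m
1.210 m × (1 cm / 0.01000 m) = 121.0 cm

121 cm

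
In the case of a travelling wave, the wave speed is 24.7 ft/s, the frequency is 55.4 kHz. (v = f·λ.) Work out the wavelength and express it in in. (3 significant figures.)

Solving v = f·λ for λ: λ = v/f.
v = 24.7 ft/s = 7.529 m/s; f = 55.4 kHz = 55400 Hz.
λ = 1.359×10^-4 m
1.359×10^-4 m × (1 in / 0.02540 m) = 0.005350 in

0.00535 in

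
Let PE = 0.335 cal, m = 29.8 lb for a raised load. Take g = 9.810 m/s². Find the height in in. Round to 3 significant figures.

Rearranging: h = PE/(m·g).
PE = 0.335 cal = 1.402 J; m = 29.8 lb = 13.52 kg; g = 9.810 m/s².
h = 0.01057 m
0.01057 m × (1 in / 0.02540 m) = 0.4162 in

0.416 in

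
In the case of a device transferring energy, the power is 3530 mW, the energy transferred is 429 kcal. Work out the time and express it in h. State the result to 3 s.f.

141 h

Rearranging P = W/t for t: t = W/P.
P = 3530 mW = 3.530 W; W = 429 kcal = 1.795×10^6 J.
t = 5.085×10^5 s
5.085×10^5 s × (1 h / 3600 s) = 141.2 h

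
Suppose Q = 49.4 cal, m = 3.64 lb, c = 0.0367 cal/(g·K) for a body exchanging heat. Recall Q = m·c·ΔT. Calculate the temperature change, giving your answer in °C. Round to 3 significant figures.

0.815 °C

Rearranging: ΔT = Q/(m·c).
Q = 49.4 cal = 206.7 J; m = 3.64 lb = 1.651 kg; c = 0.0367 cal/(g·K) = 153.6 J/(kg·K).
ΔT = 0.8153 K
Since 1 °C = 1 K, 0.8153 °C.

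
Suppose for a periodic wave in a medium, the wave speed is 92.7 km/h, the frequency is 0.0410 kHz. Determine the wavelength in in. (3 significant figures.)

Rearranging: λ = v/f.
v = 92.7 km/h = 25.75 m/s; f = 0.0410 kHz = 41.00 Hz.
λ = 0.6280 m
0.6280 m × (1 in / 0.02540 m) = 24.73 in

24.7 in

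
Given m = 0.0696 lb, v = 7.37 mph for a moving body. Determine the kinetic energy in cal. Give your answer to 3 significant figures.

0.0410 cal

KE is given directly by: KE = ½mv².
m = 0.0696 lb = 0.03157 kg; v = 7.37 mph = 3.295 m/s.
KE = 0.1713 J
0.1713 J × (1 cal / 4.184 J) = 0.04095 cal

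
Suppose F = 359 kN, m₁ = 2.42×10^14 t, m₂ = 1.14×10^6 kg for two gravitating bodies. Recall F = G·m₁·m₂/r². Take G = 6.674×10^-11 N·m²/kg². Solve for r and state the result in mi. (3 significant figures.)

4.45 mi

From Newton's law of gravitation: r = √(G·m₁m₂/F).
F = 359 kN = 3.590×10^5 N; m₁ = 2.42×10^14 t = 2.420×10^17 kg; m₂ = 1.14×10^6 kg; G = 6.674×10^-11 N·m²/kg².
r = 7162 m
7162 m × (1 mi / 1609 m) = 4.450 mi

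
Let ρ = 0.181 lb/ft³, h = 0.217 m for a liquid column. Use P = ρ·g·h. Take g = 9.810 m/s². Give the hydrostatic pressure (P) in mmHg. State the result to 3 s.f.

0.0463 mmHg

P is given directly by: P = ρgh.
ρ = 0.181 lb/ft³ = 2.899 kg/m³; h = 0.217 m; g = 9.810 m/s².
P = 6.172 Pa
6.172 Pa × (1 mmHg / 133.3 Pa) = 0.04629 mmHg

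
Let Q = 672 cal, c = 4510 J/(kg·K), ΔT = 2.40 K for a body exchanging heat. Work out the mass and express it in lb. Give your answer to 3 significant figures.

Rearranging: m = Q/(c·ΔT).
Q = 672 cal = 2812 J; c = 4510 J/(kg·K); ΔT = 2.40 K.
m = 0.2598 kg
0.2598 kg × (1 lb / 0.4536 kg) = 0.5727 lb

0.573 lb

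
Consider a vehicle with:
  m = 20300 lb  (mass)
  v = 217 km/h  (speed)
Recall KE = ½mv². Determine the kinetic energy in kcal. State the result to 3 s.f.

4000 kcal

KE is given directly by: KE = ½mv².
m = 20300 lb = 9208 kg; v = 217 km/h = 60.28 m/s.
KE = 1.673×10^7 J
1.673×10^7 J × (1 kcal / 4184 J) = 3998 kcal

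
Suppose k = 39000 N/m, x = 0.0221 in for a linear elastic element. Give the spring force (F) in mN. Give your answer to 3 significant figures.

21900 mN

From Hooke's law: F = kx.
k = 39000 N/m; x = 0.0221 in = 5.613×10^-4 m.
F = 21.89 N
21.89 N × (1 mN / 0.001000 N) = 21892 mN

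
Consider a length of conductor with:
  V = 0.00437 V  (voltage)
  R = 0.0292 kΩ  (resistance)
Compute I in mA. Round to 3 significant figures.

From Ohm's law: I = V/R.
V = 0.00437 V; R = 0.0292 kΩ = 29.20 Ω.
I = 1.497×10^-4 A
1.497×10^-4 A × (1 mA / 0.001000 A) = 0.1497 mA

0.150 mA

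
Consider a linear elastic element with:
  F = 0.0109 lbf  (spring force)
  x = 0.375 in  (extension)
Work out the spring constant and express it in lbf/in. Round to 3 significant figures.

From Hooke's law: k = F/x.
F = 0.0109 lbf = 0.04849 N; x = 0.375 in = 0.009525 m.
k = 5.090 N/m
5.090 N/m × (1 lbf/in / 175.1 N/m) = 0.02907 lbf/in

0.0291 lbf/in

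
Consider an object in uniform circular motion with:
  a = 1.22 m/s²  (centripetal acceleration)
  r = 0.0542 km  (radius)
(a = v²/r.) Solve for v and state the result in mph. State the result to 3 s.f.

Solving a = v²/r for v: v = √(a·r).
a = 1.22 m/s²; r = 0.0542 km = 54.20 m.
v = 8.132 m/s
8.132 m/s × (1 mph / 0.4470 m/s) = 18.19 mph

18.2 mph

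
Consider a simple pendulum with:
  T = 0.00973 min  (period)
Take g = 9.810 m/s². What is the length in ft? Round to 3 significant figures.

Solving T = 2π√(L/g) for L: L = g·(T/2π)².
T = 0.00973 min = 0.5838 s; g = 9.810 m/s².
L = 0.08469 m
0.08469 m × (1 ft / 0.3048 m) = 0.2779 ft

0.278 ft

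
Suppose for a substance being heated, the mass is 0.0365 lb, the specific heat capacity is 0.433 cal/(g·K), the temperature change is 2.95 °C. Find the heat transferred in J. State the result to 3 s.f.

88.5 J

Q is given directly by: Q = mcΔT.
m = 0.0365 lb = 0.01656 kg; c = 0.433 cal/(g·K) = 1812 J/(kg·K); ΔT = 2.95 °C = 2.950 K.
Q = 88.48 J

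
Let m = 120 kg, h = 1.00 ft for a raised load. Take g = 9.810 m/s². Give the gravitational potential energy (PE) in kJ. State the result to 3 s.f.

0.359 kJ

PE is given directly by: PE = mgh.
m = 120 kg; h = 1.00 ft = 0.3048 m; g = 9.810 m/s².
PE = 358.8 J  (the unit combination reduces to kg·m²/s² = J)
358.8 J × (1 kJ / 1000 J) = 0.3588 kJ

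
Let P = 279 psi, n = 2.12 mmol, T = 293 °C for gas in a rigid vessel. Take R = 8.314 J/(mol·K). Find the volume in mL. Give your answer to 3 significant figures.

From the ideal-gas law: V = nRT/P.
P = 279 psi = 1.924×10^6 Pa; n = 2.12 mmol = 0.002120 mol; T = 293 °C = 566.1 K; R = 8.314 J/(mol·K).
V = 5.187×10^-6 m³
5.187×10^-6 m³ × (1 mL / 1.000×10^-6 m³) = 5.187 mL

5.19 mL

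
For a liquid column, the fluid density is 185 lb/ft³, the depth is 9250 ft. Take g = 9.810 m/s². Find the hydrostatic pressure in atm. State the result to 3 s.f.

P is given directly by: P = ρgh.
ρ = 185 lb/ft³ = 2963 kg/m³; h = 9250 ft = 2819 m; g = 9.810 m/s².
P = 8.196×10^7 Pa  (the unit combination reduces to kg/(m·s²) = Pa)
8.196×10^7 Pa × (1 atm / 1.013×10^5 Pa) = 808.9 atm

809 atm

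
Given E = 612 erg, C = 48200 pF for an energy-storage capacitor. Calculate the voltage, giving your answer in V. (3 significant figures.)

50.4 V

Solving E = ½C·V² for V: V = √(2E/C).
E = 612 erg = 6.120×10^-5 J; C = 48200 pF = 4.820×10^-8 F.
V = 50.39 V  (the unit combination reduces to kg·m²/(A·s³) = V)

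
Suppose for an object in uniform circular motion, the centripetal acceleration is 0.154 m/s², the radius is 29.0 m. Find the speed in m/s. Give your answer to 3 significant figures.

Solving a = v²/r for v: v = √(a·r).
a = 0.154 m/s²; r = 29.0 m.
v = 2.113 m/s

2.11 m/s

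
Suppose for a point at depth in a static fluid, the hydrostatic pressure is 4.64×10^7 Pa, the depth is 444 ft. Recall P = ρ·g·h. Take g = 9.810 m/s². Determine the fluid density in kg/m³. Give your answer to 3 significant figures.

35000 kg/m³

Rearranging P = ρ·g·h for ρ: ρ = P/(g·h).
P = 4.64×10^7 Pa; h = 444 ft = 135.3 m; g = 9.810 m/s².
ρ = 34950 kg/m³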